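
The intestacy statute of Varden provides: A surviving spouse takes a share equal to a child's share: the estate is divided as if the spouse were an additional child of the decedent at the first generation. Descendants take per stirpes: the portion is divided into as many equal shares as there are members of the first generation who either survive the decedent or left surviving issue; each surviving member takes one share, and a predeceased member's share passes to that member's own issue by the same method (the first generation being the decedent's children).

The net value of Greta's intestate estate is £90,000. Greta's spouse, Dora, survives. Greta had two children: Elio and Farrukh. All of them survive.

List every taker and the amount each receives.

Dora: £30,000; Elio: £30,000; Farrukh: £30,000

The spouse counts as an additional share at the children's level, so there are 3 primary shares of £30,000. Dora takes one such share (£30,000).
The children's combined portion (£60,000) is divided into 2 shares of £30,000: Elio and Farrukh each take £30,000.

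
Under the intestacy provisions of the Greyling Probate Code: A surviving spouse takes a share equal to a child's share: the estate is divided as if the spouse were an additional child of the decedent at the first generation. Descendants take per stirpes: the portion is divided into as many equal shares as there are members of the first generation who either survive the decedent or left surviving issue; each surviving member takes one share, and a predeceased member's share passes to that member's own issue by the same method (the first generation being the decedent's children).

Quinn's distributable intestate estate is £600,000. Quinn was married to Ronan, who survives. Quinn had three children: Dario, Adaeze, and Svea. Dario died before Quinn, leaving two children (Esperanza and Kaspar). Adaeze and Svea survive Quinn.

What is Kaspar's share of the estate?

Kaspar receives £75,000.

The spouse counts as an additional share at the children's level, so there are 4 primary shares of £150,000. Ronan takes one such share (£150,000).
The children's combined portion (£450,000) is divided into 3 shares of £150,000: Adaeze and Svea each take £150,000; Dario's £150,000 share passes to Dario's issue.
Dario's share (£150,000) is divided into 2 shares of £75,000: Esperanza and Kaspar each take £75,000.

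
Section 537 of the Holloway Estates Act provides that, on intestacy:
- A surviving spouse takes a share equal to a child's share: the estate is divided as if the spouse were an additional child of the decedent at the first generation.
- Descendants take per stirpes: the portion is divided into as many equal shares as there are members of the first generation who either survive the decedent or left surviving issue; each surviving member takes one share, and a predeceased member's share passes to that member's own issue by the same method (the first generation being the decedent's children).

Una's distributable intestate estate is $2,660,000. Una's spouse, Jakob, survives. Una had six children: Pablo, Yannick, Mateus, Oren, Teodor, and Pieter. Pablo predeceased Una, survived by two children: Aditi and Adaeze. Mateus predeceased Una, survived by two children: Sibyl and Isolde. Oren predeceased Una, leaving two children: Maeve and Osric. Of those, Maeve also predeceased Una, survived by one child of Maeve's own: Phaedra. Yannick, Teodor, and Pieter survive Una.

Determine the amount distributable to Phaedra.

Phaedra receives $190,000.

The spouse counts as an additional share at the children's level, so there are 7 primary shares of $380,000. Jakob takes one such share ($380,000).
The children's combined portion ($2,280,000) is divided into 6 shares of $380,000: Yannick, Teodor, and Pieter each take $380,000; Pablo's $380,000 share passes to Pablo's issue; Mateus's $380,000 share passes to Mateus's issue; Oren's $380,000 share passes to Oren's issue.
Pablo's share ($380,000) is divided into 2 shares of $190,000: Aditi and Adaeze each take $190,000.
Mateus's share ($380,000) is divided into 2 shares of $190,000: Sibyl and Isolde each take $190,000.
Oren's share ($380,000) is divided into 2 shares of $190,000: Osric takes $190,000; Maeve's $190,000 share passes to Maeve's issue.
Maeve's share ($190,000) passes entirely to Phaedra.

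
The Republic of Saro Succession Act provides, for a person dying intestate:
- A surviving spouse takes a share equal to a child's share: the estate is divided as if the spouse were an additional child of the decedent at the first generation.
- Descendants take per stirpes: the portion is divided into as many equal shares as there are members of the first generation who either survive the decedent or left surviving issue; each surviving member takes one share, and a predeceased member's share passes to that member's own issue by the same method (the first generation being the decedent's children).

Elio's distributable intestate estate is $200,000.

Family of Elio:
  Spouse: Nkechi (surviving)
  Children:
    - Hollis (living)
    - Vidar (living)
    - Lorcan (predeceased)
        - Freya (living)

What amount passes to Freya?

Freya receives $50,000.

The spouse counts as an additional share at the children's level, so there are 4 primary shares of $50,000. Nkechi takes one such share ($50,000).
The children's combined portion ($150,000) is divided into 3 shares of $50,000: Hollis and Vidar each take $50,000; Lorcan's $50,000 share passes to Lorcan's issue.
Lorcan's share ($50,000) passes entirely to Freya.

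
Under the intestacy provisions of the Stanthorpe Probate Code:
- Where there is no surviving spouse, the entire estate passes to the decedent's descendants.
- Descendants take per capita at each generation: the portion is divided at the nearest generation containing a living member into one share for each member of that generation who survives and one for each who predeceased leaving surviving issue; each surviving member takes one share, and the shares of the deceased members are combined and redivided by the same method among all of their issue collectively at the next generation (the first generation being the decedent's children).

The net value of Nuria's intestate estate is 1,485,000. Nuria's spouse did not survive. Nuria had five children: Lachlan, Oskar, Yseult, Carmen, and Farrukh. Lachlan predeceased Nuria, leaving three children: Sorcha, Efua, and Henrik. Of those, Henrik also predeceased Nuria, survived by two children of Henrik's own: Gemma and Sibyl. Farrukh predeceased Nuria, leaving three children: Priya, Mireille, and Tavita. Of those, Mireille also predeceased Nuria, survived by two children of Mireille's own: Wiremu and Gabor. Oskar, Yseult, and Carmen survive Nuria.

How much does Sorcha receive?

The entire 1,485,000 passes to the descendants.
That amount (1,485,000) is divided at the children's generation into 5 shares of 297,000. Oskar, Yseult, and Carmen each take 297,000. The 2 shares of the deceased (Lachlan and Farrukh) are combined into a pool of 594,000.
That pool (594,000) is divided at the grandchildren's generation into 6 shares of 99,000. Sorcha, Efua, Priya, and Tavita each take 99,000. The 2 shares of the deceased (Henrik and Mireille) are combined into a pool of 198,000.
That pool (198,000) is divided at the great-grandchildren's generation equally among Gemma, Sibyl, Wiremu, and Gabor: 49,500 each.

Sorcha receives 99,000.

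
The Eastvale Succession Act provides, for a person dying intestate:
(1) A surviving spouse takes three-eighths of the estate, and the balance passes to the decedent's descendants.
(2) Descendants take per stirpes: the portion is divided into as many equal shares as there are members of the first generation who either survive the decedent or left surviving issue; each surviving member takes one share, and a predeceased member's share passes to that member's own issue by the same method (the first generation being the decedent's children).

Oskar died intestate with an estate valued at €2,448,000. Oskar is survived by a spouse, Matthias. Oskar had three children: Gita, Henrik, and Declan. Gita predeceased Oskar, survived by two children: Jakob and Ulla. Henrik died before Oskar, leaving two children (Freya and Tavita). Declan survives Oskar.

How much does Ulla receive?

Ulla receives €255,000.

Matthias takes three-eighths of €2,448,000 = €918,000. The remaining €1,530,000 passes to the descendants.
The descendants' portion (€1,530,000) is divided into 3 shares of €510,000: Declan takes €510,000; Gita's €510,000 share passes to Gita's issue; Henrik's €510,000 share passes to Henrik's issue.
Gita's share (€510,000) is divided into 2 shares of €255,000: Jakob and Ulla each take €255,000.
Henrik's share (€510,000) is divided into 2 shares of €255,000: Freya and Tavita each take €255,000.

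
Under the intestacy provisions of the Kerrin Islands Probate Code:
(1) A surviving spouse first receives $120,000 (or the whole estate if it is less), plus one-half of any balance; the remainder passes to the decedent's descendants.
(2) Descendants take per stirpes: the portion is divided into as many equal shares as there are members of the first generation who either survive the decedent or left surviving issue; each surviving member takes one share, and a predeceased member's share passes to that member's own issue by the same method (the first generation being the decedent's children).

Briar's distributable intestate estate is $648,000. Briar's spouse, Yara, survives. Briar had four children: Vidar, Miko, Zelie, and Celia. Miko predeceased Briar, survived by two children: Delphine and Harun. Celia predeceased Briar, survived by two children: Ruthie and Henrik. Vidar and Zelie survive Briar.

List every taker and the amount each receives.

Yara: $384,000; Vidar: $66,000; Delphine: $33,000; Harun: $33,000; Zelie: $66,000; Ruthie: $33,000; Henrik: $33,000

Yara first takes $120,000, leaving a balance of $528,000. Yara then takes one-half of the balance ($264,000), for a total of $384,000. The remaining $264,000 passes to the descendants.
The descendants' portion ($264,000) is divided into 4 shares of $66,000: Vidar and Zelie each take $66,000; Miko's $66,000 share passes to Miko's issue; Celia's $66,000 share passes to Celia's issue.
Miko's share ($66,000) is divided into 2 shares of $33,000: Delphine and Harun each take $33,000.
Celia's share ($66,000) is divided into 2 shares of $33,000: Ruthie and Henrik each take $33,000.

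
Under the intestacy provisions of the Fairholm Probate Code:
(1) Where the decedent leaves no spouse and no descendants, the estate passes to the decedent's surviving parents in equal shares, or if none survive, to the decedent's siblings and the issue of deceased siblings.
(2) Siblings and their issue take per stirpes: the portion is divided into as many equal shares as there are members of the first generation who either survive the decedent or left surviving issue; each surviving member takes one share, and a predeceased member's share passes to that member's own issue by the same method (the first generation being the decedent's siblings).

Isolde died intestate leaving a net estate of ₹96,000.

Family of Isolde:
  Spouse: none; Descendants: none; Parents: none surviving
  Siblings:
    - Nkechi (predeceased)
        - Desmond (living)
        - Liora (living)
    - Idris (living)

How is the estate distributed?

Desmond: ₹24,000; Liora: ₹24,000; Idris: ₹48,000

The entire ₹96,000 passes to the siblings and their issue.
That amount (₹96,000) is divided into 2 shares of ₹48,000: Idris takes ₹48,000; Nkechi's ₹48,000 share passes to Nkechi's issue.
Nkechi's share (₹48,000) is divided into 2 shares of ₹24,000: Desmond and Liora each take ₹24,000.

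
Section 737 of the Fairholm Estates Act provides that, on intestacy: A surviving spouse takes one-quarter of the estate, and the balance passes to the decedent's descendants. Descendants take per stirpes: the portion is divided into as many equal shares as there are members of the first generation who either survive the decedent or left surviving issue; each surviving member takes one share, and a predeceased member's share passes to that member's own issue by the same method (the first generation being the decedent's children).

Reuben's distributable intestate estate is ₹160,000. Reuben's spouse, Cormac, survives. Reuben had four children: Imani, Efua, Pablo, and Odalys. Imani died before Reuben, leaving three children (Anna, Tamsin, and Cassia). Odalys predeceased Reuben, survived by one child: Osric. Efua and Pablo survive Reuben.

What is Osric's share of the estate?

Osric receives ₹30,000.

Cormac takes one-quarter of ₹160,000 = ₹40,000. The remaining ₹120,000 passes to the descendants.
The descendants' portion (₹120,000) is divided into 4 shares of ₹30,000: Efua and Pablo each take ₹30,000; Imani's ₹30,000 share passes to Imani's issue; Odalys's ₹30,000 share passes to Odalys's issue.
Imani's share (₹30,000) is divided into 3 shares of ₹10,000: Anna, Tamsin, and Cassia each take ₹10,000.
Odalys's share (₹30,000) passes entirely to Osric.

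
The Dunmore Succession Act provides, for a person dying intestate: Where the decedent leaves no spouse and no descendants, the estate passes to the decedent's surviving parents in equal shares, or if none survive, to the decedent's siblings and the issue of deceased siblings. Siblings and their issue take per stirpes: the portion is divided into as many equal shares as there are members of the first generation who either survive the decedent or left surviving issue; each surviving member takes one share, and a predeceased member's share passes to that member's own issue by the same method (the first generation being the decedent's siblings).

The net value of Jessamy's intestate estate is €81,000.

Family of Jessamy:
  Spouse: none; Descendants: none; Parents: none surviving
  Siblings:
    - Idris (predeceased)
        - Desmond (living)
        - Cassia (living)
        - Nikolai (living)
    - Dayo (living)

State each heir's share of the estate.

The entire €81,000 passes to the siblings and their issue.
That amount (€81,000) is divided into 2 shares of €40,500: Dayo takes €40,500; Idris's €40,500 share passes to Idris's issue.
Idris's share (€40,500) is divided into 3 shares of €13,500: Desmond, Cassia, and Nikolai each take €13,500.

Desmond: €13,500; Cassia: €13,500; Nikolai: €13,500; Dayo: €40,500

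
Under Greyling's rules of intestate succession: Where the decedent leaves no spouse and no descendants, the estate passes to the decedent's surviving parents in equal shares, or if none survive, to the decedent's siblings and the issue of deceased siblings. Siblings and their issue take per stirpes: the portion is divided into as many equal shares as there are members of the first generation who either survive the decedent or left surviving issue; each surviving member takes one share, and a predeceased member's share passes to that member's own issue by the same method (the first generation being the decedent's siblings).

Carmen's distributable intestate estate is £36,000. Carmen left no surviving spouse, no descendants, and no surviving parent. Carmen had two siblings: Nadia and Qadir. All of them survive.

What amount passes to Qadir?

The entire £36,000 passes to the siblings and their issue.
That amount (£36,000) is divided into 2 shares of £18,000: Nadia and Qadir each take £18,000.

Qadir receives £18,000.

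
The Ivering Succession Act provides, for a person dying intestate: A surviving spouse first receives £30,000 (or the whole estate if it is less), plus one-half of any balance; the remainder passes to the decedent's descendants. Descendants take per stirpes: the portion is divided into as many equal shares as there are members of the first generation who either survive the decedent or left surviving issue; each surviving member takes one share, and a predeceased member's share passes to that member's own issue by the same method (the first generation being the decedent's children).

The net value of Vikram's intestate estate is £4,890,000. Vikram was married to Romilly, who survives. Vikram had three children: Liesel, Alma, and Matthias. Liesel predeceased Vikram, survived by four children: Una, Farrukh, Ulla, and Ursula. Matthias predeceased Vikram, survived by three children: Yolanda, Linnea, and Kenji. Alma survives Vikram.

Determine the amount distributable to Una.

Romilly first takes £30,000, leaving a balance of £4,860,000. Romilly then takes one-half of the balance (£2,430,000), for a total of £2,460,000. The remaining £2,430,000 passes to the descendants.
The descendants' portion (£2,430,000) is divided into 3 shares of £810,000: Alma takes £810,000; Liesel's £810,000 share passes to Liesel's issue; Matthias's £810,000 share passes to Matthias's issue.
Liesel's share (£810,000) is divided into 4 shares of £202,500: Una, Farrukh, Ulla, and Ursula each take £202,500.
Matthias's share (£810,000) is divided into 3 shares of £270,000: Yolanda, Linnea, and Kenji each take £270,000.

Una receives £202,500.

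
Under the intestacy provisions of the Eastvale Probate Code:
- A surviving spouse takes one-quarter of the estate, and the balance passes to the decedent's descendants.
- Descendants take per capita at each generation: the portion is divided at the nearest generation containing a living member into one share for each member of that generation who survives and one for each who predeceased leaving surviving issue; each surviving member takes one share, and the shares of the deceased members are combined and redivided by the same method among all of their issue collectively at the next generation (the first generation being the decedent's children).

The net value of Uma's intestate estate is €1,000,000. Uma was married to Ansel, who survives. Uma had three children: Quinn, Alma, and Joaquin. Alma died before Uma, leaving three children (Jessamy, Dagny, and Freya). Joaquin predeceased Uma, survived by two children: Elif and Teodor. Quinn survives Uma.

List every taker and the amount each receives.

Ansel: €250,000; Quinn: €250,000; Jessamy: €100,000; Dagny: €100,000; Freya: €100,000; Elif: €100,000; Teodor: €100,000

Ansel takes one-quarter of €1,000,000 = €250,000. The remaining €750,000 passes to the descendants.
The descendants' portion (€750,000) is divided at the children's generation into 3 shares of €250,000. Quinn takes €250,000. The 2 shares of the deceased (Alma and Joaquin) are combined into a pool of €500,000.
That pool (€500,000) is divided at the grandchildren's generation equally among Jessamy, Dagny, Freya, Elif, and Teodor: €100,000 each.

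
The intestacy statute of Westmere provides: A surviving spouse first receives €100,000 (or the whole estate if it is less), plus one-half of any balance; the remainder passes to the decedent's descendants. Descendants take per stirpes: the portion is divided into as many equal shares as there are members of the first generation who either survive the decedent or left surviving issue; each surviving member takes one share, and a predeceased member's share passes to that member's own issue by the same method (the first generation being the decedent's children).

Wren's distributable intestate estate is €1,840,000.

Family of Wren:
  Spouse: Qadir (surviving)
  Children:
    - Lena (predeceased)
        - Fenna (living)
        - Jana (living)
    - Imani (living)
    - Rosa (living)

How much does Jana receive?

Jana receives €145,000.

Qadir first takes €100,000, leaving a balance of €1,740,000. Qadir then takes one-half of the balance (€870,000), for a total of €970,000. The remaining €870,000 passes to the descendants.
The descendants' portion (€870,000) is divided into 3 shares of €290,000: Imani and Rosa each take €290,000; Lena's €290,000 share passes to Lena's issue.
Lena's share (€290,000) is divided into 2 shares of €145,000: Fenna and Jana each take €145,000.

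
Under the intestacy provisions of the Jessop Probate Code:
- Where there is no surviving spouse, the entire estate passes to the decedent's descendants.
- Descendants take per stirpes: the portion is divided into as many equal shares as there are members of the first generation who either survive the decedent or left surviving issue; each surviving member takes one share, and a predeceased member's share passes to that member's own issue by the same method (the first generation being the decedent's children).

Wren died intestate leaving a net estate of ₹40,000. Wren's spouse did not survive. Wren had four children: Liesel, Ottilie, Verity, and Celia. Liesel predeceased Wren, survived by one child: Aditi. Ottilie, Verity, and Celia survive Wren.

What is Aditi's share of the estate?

Aditi receives ₹10,000.

The entire ₹40,000 passes to the descendants.
That amount (₹40,000) is divided into 4 shares of ₹10,000: Ottilie, Verity, and Celia each take ₹10,000; Liesel's ₹10,000 share passes to Liesel's issue.
Liesel's share (₹10,000) passes entirely to Aditi.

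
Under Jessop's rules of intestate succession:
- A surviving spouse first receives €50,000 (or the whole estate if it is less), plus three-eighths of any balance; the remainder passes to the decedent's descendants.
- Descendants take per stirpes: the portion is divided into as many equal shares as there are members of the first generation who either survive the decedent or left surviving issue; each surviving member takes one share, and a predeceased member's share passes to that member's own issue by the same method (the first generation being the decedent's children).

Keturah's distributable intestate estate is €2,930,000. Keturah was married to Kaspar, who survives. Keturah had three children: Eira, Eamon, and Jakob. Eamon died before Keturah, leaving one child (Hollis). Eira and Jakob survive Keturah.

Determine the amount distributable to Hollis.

Hollis receives €600,000.

Kaspar first takes €50,000, leaving a balance of €2,880,000. Kaspar then takes three-eighths of the balance (€1,080,000), for a total of €1,130,000. The remaining €1,800,000 passes to the descendants.
The descendants' portion (€1,800,000) is divided into 3 shares of €600,000: Eira and Jakob each take €600,000; Eamon's €600,000 share passes to Eamon's issue.
Eamon's share (€600,000) passes entirely to Hollis.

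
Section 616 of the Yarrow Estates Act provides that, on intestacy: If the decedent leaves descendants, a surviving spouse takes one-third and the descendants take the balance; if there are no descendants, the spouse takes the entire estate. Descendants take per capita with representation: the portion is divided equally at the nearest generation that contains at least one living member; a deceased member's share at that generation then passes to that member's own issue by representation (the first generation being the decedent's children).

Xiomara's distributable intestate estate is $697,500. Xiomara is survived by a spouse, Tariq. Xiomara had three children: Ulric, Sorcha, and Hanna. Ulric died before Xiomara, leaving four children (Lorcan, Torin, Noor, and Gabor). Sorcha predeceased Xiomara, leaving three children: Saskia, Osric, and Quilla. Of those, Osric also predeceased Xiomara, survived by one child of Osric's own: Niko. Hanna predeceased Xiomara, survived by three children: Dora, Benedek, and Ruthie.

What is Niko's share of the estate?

Tariq takes one-third of $697,500 = $232,500. The remaining $465,000 passes to the descendants.
No child survives, so the initial division is made at the grandchildren's generation.
The descendants' portion ($465,000) is divided into 10 shares of $46,500: Lorcan, Torin, Noor, Gabor, Saskia, Quilla, Dora, Benedek, and Ruthie each take $46,500; Osric's $46,500 share passes to Osric's issue.
Osric's share ($46,500) passes entirely to Niko.

Niko receives $46,500.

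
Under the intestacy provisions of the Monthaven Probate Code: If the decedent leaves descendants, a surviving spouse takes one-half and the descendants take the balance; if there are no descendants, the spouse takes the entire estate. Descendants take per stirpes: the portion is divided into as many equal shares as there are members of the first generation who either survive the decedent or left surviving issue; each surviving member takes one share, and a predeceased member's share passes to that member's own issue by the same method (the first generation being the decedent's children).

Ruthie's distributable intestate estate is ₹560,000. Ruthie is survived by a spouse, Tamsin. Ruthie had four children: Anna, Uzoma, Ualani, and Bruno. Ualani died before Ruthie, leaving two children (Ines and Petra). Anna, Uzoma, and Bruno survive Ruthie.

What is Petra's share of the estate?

Tamsin takes one-half of ₹560,000 = ₹280,000. The remaining ₹280,000 passes to the descendants.
The descendants' portion (₹280,000) is divided into 4 shares of ₹70,000: Anna, Uzoma, and Bruno each take ₹70,000; Ualani's ₹70,000 share passes to Ualani's issue.
Ualani's share (₹70,000) is divided into 2 shares of ₹35,000: Ines and Petra each take ₹35,000.

Petra receives ₹35,000.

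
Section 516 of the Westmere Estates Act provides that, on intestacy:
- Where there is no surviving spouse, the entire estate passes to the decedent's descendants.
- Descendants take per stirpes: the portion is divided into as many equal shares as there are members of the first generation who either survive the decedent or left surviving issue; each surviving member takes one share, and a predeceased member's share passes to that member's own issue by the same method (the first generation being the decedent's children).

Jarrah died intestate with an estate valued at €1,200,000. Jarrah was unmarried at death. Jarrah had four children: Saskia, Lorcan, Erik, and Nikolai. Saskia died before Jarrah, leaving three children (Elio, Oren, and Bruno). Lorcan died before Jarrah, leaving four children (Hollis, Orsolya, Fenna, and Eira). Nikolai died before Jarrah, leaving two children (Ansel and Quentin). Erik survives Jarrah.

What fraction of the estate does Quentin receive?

The entire €1,200,000 passes to the descendants.
That amount (€1,200,000) is divided into 4 shares of €300,000: Erik takes €300,000; Saskia's €300,000 share passes to Saskia's issue; Lorcan's €300,000 share passes to Lorcan's issue; Nikolai's €300,000 share passes to Nikolai's issue.
Saskia's share (€300,000) is divided into 3 shares of €100,000: Elio, Oren, and Bruno each take €100,000.
Lorcan's share (€300,000) is divided into 4 shares of €75,000: Hollis, Orsolya, Fenna, and Eira each take €75,000.
Nikolai's share (€300,000) is divided into 2 shares of €150,000: Ansel and Quentin each take €150,000.

Quentin receives 1/8 of the estate.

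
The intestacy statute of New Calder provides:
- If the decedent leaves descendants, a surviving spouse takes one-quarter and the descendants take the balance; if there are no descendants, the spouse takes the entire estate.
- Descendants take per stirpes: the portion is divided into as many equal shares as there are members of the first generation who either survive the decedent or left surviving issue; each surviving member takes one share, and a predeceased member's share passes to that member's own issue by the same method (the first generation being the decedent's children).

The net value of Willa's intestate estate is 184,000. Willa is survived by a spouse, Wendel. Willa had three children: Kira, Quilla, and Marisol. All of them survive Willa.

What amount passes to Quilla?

Quilla receives 46,000.

Wendel takes one-quarter of 184,000 = 46,000. The remaining 138,000 passes to the descendants.
The descendants' portion (138,000) is divided into 3 shares of 46,000: Kira, Quilla, and Marisol each take 46,000.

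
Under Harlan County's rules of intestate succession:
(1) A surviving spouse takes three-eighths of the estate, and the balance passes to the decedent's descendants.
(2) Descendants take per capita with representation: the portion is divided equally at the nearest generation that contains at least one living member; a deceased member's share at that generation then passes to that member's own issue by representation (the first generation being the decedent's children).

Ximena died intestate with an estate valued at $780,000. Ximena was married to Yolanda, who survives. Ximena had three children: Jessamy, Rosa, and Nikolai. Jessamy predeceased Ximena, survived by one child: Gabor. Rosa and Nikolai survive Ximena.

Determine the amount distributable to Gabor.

Gabor receives $162,500.

Yolanda takes three-eighths of $780,000 = $292,500. The remaining $487,500 passes to the descendants.
The descendants' portion ($487,500) is divided into 3 shares of $162,500: Rosa and Nikolai each take $162,500; Jessamy's $162,500 share passes to Jessamy's issue.
Jessamy's share ($162,500) passes entirely to Gabor.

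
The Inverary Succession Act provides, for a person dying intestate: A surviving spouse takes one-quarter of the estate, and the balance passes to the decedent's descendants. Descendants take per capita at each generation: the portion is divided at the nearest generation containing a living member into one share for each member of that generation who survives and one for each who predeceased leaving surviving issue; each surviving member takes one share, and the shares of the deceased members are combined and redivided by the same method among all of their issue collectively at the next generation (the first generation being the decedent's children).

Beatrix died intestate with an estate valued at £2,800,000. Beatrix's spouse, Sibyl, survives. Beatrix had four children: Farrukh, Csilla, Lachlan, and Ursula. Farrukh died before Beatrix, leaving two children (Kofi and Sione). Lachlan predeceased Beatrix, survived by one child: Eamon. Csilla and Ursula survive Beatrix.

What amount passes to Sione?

Sione receives £350,000.

Sibyl takes one-quarter of £2,800,000 = £700,000. The remaining £2,100,000 passes to the descendants.
The descendants' portion (£2,100,000) is divided at the children's generation into 4 shares of £525,000. Csilla and Ursula each take £525,000. The 2 shares of the deceased (Farrukh and Lachlan) are combined into a pool of £1,050,000.
That pool (£1,050,000) is divided at the grandchildren's generation equally among Kofi, Sione, and Eamon: £350,000 each.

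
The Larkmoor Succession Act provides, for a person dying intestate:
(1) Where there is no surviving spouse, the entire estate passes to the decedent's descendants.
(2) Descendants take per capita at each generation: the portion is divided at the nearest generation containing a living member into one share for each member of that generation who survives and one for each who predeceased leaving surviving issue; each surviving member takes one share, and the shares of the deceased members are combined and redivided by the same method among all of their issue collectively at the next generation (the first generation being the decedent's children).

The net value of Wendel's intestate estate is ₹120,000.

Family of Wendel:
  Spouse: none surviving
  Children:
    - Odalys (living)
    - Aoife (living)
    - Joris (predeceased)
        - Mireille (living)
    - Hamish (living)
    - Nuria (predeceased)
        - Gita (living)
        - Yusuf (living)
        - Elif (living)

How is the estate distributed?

The entire ₹120,000 passes to the descendants.
That amount (₹120,000) is divided at the children's generation into 5 shares of ₹24,000. Odalys, Aoife, and Hamish each take ₹24,000. The 2 shares of the deceased (Joris and Nuria) are combined into a pool of ₹48,000.
That pool (₹48,000) is divided at the grandchildren's generation equally among Mireille, Gita, Yusuf, and Elif: ₹12,000 each.

Odalys: ₹24,000; Aoife: ₹24,000; Mireille: ₹12,000; Hamish: ₹24,000; Gita: ₹12,000; Yusuf: ₹12,000; Elif: ₹12,000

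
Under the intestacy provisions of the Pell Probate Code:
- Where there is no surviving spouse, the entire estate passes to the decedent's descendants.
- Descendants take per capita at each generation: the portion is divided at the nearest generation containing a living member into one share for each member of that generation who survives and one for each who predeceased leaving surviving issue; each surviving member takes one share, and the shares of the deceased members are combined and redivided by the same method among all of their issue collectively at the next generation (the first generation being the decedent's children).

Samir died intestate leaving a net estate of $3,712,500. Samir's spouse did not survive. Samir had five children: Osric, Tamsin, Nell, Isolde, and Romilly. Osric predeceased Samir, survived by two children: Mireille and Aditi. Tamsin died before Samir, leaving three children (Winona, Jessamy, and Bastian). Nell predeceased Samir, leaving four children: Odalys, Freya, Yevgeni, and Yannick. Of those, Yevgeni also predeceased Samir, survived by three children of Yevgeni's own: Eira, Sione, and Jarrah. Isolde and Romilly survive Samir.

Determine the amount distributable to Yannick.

Yannick receives $247,500.

The entire $3,712,500 passes to the descendants.
That amount ($3,712,500) is divided at the children's generation into 5 shares of $742,500. Isolde and Romilly each take $742,500. The 3 shares of the deceased (Osric, Tamsin, and Nell) are combined into a pool of $2,227,500.
That pool ($2,227,500) is divided at the grandchildren's generation into 9 shares of $247,500. Mireille, Aditi, Winona, Jessamy, Bastian, Odalys, Freya, and Yannick each take $247,500. The remaining share for the deceased Yevgeni ($247,500) is carried to the next generation.
That pool ($247,500) is divided at the great-grandchildren's generation equally among Eira, Sione, and Jarrah: $82,500 each.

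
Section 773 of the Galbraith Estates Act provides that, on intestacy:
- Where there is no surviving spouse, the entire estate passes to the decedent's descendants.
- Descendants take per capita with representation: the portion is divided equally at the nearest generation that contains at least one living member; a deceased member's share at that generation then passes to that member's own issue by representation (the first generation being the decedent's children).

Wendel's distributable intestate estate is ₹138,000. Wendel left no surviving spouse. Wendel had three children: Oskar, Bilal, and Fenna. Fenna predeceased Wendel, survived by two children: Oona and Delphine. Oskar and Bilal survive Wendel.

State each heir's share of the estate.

Oskar: ₹46,000; Bilal: ₹46,000; Oona: ₹23,000; Delphine: ₹23,000

The entire ₹138,000 passes to the descendants.
That amount (₹138,000) is divided into 3 shares of ₹46,000: Oskar and Bilal each take ₹46,000; Fenna's ₹46,000 share passes to Fenna's issue.
Fenna's share (₹46,000) is divided into 2 shares of ₹23,000: Oona and Delphine each take ₹23,000.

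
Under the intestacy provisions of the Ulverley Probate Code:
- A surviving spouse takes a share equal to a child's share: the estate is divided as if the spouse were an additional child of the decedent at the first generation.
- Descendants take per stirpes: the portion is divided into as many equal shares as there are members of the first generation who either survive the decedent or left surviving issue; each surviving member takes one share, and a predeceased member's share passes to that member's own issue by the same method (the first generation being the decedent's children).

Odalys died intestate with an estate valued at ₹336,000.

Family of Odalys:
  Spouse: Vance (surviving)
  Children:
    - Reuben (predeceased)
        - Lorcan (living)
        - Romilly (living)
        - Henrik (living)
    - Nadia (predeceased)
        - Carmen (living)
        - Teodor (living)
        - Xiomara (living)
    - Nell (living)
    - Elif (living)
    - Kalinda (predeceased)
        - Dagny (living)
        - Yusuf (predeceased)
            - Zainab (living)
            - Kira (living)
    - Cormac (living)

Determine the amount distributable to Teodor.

The spouse counts as an additional share at the children's level, so there are 7 primary shares of ₹48,000. Vance takes one such share (₹48,000).
The children's combined portion (₹288,000) is divided into 6 shares of ₹48,000: Nell, Elif, and Cormac each take ₹48,000; Reuben's ₹48,000 share passes to Reuben's issue; Nadia's ₹48,000 share passes to Nadia's issue; Kalinda's ₹48,000 share passes to Kalinda's issue.
Reuben's share (₹48,000) is divided into 3 shares of ₹16,000: Lorcan, Romilly, and Henrik each take ₹16,000.
Nadia's share (₹48,000) is divided into 3 shares of ₹16,000: Carmen, Teodor, and Xiomara each take ₹16,000.
Kalinda's share (₹48,000) is divided into 2 shares of ₹24,000: Dagny takes ₹24,000; Yusuf's ₹24,000 share passes to Yusuf's issue.
Yusuf's share (₹24,000) is divided into 2 shares of ₹12,000: Zainab and Kira each take ₹12,000.

Teodor receives ₹16,000.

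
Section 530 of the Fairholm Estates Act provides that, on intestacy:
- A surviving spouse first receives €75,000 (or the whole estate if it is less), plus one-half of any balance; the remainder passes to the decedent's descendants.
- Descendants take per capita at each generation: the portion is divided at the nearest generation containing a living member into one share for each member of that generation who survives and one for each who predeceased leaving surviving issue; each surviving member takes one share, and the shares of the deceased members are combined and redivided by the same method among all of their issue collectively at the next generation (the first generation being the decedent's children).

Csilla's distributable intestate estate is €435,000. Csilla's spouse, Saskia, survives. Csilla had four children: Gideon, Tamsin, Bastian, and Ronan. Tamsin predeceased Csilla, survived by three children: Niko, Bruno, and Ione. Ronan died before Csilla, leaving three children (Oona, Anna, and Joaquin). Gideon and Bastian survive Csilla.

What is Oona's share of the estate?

Oona receives €15,000.

Saskia first takes €75,000, leaving a balance of €360,000. Saskia then takes one-half of the balance (€180,000), for a total of €255,000. The remaining €180,000 passes to the descendants.
The descendants' portion (€180,000) is divided at the children's generation into 4 shares of €45,000. Gideon and Bastian each take €45,000. The 2 shares of the deceased (Tamsin and Ronan) are combined into a pool of €90,000.
That pool (€90,000) is divided at the grandchildren's generation equally among Niko, Bruno, Ione, Oona, Anna, and Joaquin: €15,000 each.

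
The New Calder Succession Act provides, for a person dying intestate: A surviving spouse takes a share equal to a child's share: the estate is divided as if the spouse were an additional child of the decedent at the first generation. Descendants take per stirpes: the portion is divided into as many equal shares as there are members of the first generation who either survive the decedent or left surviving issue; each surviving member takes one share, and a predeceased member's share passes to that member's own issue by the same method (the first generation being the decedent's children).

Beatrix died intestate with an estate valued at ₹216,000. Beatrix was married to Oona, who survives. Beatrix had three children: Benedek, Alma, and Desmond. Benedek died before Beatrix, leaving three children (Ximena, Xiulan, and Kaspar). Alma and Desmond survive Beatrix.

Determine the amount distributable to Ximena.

The spouse counts as an additional share at the children's level, so there are 4 primary shares of ₹54,000. Oona takes one such share (₹54,000).
The children's combined portion (₹162,000) is divided into 3 shares of ₹54,000: Alma and Desmond each take ₹54,000; Benedek's ₹54,000 share passes to Benedek's issue.
Benedek's share (₹54,000) is divided into 3 shares of ₹18,000: Ximena, Xiulan, and Kaspar each take ₹18,000.

Ximena receives ₹18,000.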